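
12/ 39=4/ 13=0.31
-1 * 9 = -9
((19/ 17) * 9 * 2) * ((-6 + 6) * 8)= 0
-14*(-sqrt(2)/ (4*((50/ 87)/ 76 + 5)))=1653*sqrt(2)/ 2365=0.99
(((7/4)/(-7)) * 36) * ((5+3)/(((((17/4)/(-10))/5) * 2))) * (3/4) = 5400/17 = 317.65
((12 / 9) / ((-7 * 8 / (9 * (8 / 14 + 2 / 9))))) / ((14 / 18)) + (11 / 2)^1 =3623 / 686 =5.28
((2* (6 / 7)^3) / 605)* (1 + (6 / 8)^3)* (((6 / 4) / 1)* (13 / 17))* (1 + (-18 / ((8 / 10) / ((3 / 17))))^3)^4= 470329074216313273566501937209 / 9621379998859149389496320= 48883.74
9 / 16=0.56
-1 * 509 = -509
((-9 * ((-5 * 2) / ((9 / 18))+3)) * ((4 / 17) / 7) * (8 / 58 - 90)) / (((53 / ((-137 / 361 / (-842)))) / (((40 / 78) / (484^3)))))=-2677665 / 150633185309194588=-0.00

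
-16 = -16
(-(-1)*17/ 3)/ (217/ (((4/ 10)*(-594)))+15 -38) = -6732/ 28409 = -0.24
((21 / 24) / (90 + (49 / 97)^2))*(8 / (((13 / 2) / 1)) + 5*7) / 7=4431639 / 88317944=0.05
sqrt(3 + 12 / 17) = 1.93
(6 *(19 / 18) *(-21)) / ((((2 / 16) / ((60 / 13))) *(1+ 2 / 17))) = -57120 / 13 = -4393.85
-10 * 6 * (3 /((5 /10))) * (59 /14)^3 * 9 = -83178495 /343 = -242502.90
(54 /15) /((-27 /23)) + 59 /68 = -2243 /1020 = -2.20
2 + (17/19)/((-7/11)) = 79/133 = 0.59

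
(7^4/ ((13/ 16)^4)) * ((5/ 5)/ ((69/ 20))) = 3147038720/ 1970709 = 1596.91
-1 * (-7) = 7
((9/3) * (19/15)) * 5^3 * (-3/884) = -1425/884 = -1.61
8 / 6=4 / 3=1.33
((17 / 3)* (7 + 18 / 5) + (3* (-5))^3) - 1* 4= -49784 / 15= -3318.93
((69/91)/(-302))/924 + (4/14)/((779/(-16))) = -38712573/6593811224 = -0.01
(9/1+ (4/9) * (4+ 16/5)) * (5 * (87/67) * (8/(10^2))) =10614/1675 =6.34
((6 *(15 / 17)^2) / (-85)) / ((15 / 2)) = -36 / 4913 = -0.01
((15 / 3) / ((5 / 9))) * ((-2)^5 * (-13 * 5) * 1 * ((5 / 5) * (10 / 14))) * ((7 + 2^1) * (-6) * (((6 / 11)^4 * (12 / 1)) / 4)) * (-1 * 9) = 176863564800 / 102487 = 1725717.06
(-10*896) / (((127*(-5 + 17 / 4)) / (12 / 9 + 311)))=29380.65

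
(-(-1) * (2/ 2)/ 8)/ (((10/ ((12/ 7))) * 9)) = 1/ 420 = 0.00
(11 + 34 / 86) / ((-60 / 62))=-1519 / 129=-11.78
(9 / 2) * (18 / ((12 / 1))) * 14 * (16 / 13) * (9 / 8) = 130.85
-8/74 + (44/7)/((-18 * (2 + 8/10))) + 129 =2101094/16317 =128.77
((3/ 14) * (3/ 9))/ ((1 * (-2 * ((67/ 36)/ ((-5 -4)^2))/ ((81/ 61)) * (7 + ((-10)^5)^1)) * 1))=19683/ 953566579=0.00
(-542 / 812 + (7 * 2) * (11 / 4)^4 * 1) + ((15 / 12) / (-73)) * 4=1517358821 / 1896832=799.94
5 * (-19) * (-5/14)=475/14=33.93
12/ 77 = 0.16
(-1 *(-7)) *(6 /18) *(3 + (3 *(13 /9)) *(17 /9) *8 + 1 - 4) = 12376 /81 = 152.79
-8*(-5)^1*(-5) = -200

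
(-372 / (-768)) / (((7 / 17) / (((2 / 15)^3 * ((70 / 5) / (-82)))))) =-527 / 1107000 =-0.00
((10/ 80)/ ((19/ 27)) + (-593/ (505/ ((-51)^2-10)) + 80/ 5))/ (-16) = 232300581/ 1228160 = 189.15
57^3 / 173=185193 / 173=1070.48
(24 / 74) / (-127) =-12 / 4699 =-0.00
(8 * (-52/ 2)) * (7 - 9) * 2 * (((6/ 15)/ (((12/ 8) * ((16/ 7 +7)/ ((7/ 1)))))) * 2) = 25088/ 75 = 334.51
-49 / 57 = -0.86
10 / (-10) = -1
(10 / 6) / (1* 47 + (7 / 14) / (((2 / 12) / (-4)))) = 1 / 21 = 0.05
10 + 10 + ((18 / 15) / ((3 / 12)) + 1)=129 / 5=25.80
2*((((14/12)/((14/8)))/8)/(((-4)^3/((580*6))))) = -145/16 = -9.06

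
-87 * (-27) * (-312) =-732888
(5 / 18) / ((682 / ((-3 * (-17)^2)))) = -1445 / 4092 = -0.35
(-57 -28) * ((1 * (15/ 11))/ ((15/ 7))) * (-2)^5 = 19040/ 11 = 1730.91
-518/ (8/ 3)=-777/ 4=-194.25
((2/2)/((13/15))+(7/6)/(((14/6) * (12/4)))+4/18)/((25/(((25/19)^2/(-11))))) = -25/2574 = -0.01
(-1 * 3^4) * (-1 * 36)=2916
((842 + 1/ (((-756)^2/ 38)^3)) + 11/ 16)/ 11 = 1787782380296720225/ 23336772152504832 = 76.61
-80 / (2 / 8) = -320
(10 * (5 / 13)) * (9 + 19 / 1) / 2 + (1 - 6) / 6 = 4135 / 78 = 53.01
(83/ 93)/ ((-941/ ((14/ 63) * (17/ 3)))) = -0.00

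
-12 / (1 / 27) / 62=-162 / 31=-5.23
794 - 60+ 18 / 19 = 13964 / 19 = 734.95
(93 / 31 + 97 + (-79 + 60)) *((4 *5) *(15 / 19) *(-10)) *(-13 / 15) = 210600 / 19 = 11084.21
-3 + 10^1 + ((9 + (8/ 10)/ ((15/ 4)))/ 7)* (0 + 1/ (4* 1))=15391/ 2100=7.33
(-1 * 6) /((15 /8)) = -16 /5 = -3.20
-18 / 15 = -6 / 5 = -1.20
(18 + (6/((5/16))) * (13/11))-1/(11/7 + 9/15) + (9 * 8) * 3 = 1071043/4180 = 256.23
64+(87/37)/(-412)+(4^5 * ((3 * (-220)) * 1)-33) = -10302032483/15244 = -675809.01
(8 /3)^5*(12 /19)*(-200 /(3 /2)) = -52428800 /4617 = -11355.60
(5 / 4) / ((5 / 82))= 41 / 2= 20.50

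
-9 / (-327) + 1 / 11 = 142 / 1199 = 0.12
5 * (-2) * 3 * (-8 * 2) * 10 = 4800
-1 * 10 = -10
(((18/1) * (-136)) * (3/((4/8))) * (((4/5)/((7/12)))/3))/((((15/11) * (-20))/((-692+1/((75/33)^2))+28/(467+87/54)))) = -22445961284736/131796875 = -170307.23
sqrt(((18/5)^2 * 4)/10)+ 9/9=1+ 18 * sqrt(10)/25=3.28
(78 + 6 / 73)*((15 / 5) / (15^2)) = 76 / 73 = 1.04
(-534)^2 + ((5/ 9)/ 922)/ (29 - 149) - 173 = 56754934415/ 199152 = 284983.00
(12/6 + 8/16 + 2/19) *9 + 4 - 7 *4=-21/38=-0.55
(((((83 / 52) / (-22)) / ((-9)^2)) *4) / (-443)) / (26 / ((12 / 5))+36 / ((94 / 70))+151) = 3901 / 90989372331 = 0.00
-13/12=-1.08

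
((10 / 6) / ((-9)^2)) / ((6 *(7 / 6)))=0.00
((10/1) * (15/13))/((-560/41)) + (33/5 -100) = -343051/3640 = -94.24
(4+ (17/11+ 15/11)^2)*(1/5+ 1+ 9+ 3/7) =560976/4235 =132.46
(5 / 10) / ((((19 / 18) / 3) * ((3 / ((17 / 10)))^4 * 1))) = 0.15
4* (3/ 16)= 0.75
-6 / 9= -2 / 3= -0.67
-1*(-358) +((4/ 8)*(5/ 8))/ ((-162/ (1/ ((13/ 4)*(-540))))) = 325705537/ 909792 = 358.00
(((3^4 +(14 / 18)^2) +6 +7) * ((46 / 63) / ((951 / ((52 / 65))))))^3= 2803173285870719488 / 14286579716536465897125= 0.00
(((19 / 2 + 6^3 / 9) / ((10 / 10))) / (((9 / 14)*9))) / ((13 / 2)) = 938 / 1053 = 0.89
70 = 70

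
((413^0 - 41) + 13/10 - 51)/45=-299/150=-1.99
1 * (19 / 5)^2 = 361 / 25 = 14.44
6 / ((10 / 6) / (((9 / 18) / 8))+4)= 9 / 46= 0.20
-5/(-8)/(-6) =-5/48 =-0.10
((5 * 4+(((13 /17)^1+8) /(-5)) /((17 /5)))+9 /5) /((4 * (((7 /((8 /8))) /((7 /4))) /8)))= 10.64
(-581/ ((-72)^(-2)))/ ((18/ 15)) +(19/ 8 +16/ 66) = -662618189/ 264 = -2509917.38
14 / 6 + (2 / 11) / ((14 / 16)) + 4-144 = -31753 / 231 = -137.46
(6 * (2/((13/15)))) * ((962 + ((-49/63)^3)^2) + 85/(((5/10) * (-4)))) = 9775552970/767637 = 12734.60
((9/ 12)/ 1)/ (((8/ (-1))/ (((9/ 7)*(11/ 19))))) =-297/ 4256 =-0.07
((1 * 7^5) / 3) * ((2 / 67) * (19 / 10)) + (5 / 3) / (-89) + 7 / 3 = 28627667 / 89445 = 320.06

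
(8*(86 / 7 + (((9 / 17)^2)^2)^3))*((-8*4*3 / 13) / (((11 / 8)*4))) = -6996827611952613888 / 53018623587908251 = -131.97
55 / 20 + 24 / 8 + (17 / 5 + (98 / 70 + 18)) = 571 / 20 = 28.55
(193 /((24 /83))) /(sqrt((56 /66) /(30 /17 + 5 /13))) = 80095 * sqrt(969969) /74256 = 1062.31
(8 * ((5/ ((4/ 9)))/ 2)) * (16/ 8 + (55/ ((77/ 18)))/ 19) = 16020/ 133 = 120.45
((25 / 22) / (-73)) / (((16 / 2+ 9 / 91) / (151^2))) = -51872275 / 1183622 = -43.83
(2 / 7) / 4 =1 / 14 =0.07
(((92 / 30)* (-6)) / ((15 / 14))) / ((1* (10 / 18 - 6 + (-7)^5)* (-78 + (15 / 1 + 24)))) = -23 / 878150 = -0.00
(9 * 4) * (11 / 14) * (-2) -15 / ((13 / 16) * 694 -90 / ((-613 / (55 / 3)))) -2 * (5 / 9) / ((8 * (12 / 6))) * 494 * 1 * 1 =-63647660263 / 700167636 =-90.90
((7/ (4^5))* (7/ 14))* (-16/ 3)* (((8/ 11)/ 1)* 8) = -7/ 66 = -0.11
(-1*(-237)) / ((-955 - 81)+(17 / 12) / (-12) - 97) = -34128 / 163169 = -0.21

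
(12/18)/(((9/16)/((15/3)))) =160/27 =5.93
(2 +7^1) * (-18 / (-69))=54 / 23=2.35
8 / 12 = 2 / 3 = 0.67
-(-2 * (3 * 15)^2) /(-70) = -405 /7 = -57.86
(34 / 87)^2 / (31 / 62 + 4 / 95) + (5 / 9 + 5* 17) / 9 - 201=-1341632593 / 7016463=-191.21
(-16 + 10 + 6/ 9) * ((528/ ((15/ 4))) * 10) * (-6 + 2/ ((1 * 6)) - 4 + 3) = 450560/ 9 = 50062.22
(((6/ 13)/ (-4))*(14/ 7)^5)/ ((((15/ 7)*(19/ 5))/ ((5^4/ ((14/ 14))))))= -70000/ 247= -283.40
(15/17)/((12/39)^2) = 2535/272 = 9.32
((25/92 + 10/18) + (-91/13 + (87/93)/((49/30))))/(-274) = 0.02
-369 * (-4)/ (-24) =-123/ 2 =-61.50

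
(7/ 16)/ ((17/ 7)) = 49/ 272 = 0.18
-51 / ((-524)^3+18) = 51 / 143877806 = 0.00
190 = 190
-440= -440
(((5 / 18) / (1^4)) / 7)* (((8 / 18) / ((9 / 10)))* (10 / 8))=125 / 5103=0.02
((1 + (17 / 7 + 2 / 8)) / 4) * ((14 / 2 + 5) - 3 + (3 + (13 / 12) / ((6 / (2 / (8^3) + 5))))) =8165737 / 688128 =11.87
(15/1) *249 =3735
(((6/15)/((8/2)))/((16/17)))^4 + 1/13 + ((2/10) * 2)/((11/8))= 34483879503/93716480000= 0.37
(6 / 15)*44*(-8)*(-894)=629376 / 5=125875.20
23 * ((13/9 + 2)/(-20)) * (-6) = 713/30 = 23.77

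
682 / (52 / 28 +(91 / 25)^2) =45.15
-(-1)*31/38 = 31/38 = 0.82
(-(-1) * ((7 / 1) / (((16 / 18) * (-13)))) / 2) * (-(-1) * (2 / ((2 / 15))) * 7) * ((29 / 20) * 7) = -268569 / 832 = -322.80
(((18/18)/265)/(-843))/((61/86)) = -86/13627095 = -0.00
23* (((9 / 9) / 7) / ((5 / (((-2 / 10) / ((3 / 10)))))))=-46 / 105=-0.44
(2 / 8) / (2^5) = 0.01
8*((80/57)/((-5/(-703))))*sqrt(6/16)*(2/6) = 1184*sqrt(6)/9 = 322.24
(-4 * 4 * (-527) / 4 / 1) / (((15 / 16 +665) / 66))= 2226048 / 10655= 208.92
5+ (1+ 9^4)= 6567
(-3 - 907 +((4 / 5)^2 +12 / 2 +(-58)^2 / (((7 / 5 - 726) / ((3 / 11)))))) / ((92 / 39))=-8787691107 / 22915475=-383.48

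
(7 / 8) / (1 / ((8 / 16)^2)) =7 / 32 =0.22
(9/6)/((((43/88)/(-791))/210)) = -21926520/43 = -509919.07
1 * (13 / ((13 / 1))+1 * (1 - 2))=0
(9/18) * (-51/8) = -51/16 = -3.19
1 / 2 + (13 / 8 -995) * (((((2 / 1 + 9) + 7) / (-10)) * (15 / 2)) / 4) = 3353.14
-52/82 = -26/41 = -0.63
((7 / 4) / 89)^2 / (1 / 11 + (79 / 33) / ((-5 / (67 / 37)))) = -299145 / 600475168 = -0.00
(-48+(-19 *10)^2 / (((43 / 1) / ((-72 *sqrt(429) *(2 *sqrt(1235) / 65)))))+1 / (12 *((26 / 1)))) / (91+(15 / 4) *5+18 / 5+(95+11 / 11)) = -20793600 *sqrt(3135) / 180041 - 74875 / 326586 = -6466.84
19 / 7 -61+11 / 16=-6451 / 112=-57.60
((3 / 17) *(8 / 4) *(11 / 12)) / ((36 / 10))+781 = 478027 / 612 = 781.09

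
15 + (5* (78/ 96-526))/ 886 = 12.04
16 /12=4 /3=1.33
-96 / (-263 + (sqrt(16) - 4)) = 96 / 263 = 0.37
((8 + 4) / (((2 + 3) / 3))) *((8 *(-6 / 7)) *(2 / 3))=-1152 / 35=-32.91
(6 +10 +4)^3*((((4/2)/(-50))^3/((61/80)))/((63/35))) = -1024/2745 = -0.37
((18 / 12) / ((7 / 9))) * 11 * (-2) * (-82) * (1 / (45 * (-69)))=-902 / 805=-1.12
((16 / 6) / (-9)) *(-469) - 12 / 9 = 3716 / 27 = 137.63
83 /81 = 1.02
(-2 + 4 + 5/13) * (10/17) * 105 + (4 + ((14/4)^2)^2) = 1065565/3536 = 301.35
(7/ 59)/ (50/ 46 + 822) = 161/ 1116929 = 0.00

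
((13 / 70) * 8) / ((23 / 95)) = 988 / 161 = 6.14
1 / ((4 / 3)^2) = 9 / 16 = 0.56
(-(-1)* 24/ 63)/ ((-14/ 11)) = -44/ 147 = -0.30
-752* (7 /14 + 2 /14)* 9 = -30456 /7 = -4350.86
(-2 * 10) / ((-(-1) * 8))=-5 / 2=-2.50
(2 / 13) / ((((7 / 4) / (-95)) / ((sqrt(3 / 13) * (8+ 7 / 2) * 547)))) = -4780780 * sqrt(39) / 1183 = -25237.50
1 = 1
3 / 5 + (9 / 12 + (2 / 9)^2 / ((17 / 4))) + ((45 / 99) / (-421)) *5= 172969369 / 127537740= 1.36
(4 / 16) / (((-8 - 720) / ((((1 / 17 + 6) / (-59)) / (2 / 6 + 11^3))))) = 309 / 11665419584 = 0.00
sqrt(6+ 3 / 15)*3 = 3*sqrt(155) / 5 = 7.47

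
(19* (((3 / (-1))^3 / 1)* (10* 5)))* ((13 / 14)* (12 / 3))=-666900 / 7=-95271.43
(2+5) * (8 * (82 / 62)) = 2296 / 31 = 74.06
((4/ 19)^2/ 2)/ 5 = 8/ 1805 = 0.00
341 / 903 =0.38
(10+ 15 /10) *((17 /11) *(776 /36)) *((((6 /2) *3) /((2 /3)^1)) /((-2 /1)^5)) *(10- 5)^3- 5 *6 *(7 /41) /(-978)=-95049778235 /4704832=-20202.59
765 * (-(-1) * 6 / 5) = 918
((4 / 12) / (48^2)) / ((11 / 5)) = 5 / 76032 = 0.00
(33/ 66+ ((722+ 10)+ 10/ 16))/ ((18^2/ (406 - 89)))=619735/ 864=717.29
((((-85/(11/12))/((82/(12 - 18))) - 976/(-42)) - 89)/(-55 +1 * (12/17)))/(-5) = -730439/3362205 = -0.22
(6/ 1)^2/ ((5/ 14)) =504/ 5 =100.80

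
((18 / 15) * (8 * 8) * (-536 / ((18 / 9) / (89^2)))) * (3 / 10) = -1222748928 / 25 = -48909957.12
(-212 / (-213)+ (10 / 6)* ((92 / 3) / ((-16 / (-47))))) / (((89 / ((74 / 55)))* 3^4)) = 14293063 / 506720610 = 0.03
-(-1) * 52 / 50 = 26 / 25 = 1.04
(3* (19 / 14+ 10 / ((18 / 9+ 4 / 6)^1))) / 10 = 429 / 280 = 1.53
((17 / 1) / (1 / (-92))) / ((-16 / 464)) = 45356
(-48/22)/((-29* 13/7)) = 168/4147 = 0.04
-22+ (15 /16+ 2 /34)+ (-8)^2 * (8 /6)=52493 /816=64.33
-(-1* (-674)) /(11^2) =-674 /121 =-5.57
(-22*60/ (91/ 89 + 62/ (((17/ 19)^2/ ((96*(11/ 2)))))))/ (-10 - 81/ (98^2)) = 326072318880/ 101100187278403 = 0.00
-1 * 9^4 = -6561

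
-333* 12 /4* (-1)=999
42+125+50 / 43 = 7231 / 43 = 168.16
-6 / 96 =-1 / 16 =-0.06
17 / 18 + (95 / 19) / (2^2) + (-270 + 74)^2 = 1383055 / 36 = 38418.19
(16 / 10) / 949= 8 / 4745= 0.00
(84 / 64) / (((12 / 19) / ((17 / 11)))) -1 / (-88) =2269 / 704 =3.22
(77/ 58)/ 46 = 77/ 2668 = 0.03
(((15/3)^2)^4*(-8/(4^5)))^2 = 152587890625/16384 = 9313225.75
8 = 8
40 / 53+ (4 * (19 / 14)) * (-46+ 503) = 920678 / 371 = 2481.61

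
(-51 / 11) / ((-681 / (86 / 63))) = 1462 / 157311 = 0.01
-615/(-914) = 615/914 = 0.67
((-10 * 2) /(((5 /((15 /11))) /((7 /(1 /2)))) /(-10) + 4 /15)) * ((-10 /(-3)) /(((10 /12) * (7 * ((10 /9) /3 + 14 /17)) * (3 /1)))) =-183600 /13837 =-13.27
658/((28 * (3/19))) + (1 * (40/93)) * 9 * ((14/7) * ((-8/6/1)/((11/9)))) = 287233/2046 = 140.39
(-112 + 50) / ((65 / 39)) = -37.20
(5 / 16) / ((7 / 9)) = 45 / 112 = 0.40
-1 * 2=-2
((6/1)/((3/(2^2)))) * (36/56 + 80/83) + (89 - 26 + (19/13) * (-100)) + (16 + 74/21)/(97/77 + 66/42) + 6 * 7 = -52864562/2469831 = -21.40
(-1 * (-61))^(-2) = 1 / 3721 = 0.00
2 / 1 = 2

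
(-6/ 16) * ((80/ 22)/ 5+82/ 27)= -559/ 396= -1.41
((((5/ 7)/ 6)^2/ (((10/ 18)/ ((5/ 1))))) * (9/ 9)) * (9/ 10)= 45/ 392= 0.11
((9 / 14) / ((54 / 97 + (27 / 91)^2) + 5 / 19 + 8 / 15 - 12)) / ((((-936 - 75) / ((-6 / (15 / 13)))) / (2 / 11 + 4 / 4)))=-3316189149 / 8960567094842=-0.00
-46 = -46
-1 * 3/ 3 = -1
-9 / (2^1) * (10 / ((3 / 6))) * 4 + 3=-357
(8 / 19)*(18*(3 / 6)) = 72 / 19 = 3.79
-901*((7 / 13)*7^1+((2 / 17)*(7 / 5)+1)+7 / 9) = -3010559 / 585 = -5146.25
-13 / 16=-0.81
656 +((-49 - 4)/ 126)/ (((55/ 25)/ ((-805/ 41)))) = 5355883/ 8118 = 659.75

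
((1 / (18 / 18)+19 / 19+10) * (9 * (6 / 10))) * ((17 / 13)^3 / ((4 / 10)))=795906 / 2197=362.27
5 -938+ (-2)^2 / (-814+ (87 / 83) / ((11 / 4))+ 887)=-62504549 / 66997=-932.95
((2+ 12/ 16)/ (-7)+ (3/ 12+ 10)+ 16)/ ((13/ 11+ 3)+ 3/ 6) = 3982/ 721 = 5.52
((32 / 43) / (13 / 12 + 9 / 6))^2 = 147456 / 1776889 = 0.08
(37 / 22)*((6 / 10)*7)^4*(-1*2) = -7195797 / 6875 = -1046.66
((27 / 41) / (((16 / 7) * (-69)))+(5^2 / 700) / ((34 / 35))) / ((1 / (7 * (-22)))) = -643643 / 128248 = -5.02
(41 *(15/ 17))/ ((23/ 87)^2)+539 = 1056.62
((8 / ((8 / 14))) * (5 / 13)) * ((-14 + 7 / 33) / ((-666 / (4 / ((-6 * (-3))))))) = 2450 / 98901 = 0.02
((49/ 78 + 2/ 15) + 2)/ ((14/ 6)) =1077/ 910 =1.18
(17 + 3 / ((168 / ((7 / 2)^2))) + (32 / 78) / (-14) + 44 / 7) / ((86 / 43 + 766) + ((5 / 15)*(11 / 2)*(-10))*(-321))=29297 / 8302944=0.00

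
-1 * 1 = -1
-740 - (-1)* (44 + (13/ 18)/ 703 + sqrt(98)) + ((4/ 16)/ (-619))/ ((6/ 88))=-5451685247/ 7832826 + 7* sqrt(2)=-686.11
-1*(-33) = 33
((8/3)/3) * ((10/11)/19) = 0.04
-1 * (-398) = 398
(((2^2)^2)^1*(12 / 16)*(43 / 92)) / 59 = 129 / 1357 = 0.10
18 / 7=2.57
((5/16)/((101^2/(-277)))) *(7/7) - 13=-13.01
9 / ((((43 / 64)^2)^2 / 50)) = 7549747200 / 3418801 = 2208.30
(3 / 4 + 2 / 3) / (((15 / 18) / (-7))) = -11.90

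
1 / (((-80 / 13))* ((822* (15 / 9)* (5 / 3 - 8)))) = 39 / 2082400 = 0.00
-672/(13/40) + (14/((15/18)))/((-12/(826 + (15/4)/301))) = -36045547/11180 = -3224.11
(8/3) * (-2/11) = -16/33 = -0.48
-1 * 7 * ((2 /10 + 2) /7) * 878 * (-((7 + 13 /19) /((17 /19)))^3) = 30057009488 /24565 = 1223570.51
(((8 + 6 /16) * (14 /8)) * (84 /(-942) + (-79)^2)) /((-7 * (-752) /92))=1598.61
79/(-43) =-79/43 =-1.84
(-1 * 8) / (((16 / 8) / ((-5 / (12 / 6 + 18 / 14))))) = 140 / 23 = 6.09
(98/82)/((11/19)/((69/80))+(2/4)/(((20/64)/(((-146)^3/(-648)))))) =1238895/7966430216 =0.00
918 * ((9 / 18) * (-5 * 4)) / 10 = -918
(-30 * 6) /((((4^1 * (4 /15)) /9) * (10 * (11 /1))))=-1215 /88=-13.81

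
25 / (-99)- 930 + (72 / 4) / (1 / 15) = -65365 / 99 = -660.25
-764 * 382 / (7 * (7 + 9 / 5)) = -364810 / 77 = -4737.79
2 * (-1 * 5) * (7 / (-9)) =70 / 9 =7.78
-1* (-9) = 9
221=221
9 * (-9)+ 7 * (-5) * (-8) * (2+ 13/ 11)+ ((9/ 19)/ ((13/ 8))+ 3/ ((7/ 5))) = 15449960/ 19019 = 812.34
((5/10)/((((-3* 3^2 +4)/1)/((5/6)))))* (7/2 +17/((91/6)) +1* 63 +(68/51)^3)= -1719685/1356264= -1.27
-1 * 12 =-12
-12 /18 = -2 /3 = -0.67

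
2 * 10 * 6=120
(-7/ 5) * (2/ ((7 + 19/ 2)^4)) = -224/ 5929605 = -0.00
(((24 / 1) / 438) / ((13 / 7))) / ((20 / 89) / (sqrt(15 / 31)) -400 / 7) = -23287740 / 45100732469 -30527 * sqrt(465) / 225503662345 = -0.00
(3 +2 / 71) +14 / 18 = 2432 / 639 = 3.81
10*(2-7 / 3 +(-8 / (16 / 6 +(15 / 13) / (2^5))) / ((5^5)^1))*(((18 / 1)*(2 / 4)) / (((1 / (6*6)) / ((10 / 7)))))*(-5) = 4566489264 / 590275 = 7736.21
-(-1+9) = -8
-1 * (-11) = 11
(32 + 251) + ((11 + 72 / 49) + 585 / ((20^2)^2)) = 463301733 / 1568000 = 295.47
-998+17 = -981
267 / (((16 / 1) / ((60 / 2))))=4005 / 8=500.62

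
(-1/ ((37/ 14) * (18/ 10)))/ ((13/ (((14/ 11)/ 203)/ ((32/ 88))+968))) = -655025/ 41847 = -15.65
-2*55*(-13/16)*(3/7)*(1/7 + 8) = 311.90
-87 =-87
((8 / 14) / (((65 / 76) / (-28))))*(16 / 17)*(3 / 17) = -58368 / 18785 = -3.11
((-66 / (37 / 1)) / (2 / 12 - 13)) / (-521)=-36 / 134939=-0.00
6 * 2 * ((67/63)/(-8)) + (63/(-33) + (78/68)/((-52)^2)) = -5724091/1633632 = -3.50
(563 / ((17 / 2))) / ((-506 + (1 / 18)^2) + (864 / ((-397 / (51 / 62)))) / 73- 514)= -327761894664 / 5047522823029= -0.06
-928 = -928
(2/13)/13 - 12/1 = -2026/169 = -11.99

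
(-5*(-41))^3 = 8615125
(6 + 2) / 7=8 / 7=1.14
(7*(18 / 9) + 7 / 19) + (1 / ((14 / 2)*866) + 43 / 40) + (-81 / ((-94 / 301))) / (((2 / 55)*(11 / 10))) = 703710740169 / 108267320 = 6499.75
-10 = -10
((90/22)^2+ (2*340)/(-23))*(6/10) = -7.70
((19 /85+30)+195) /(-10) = -9572 /425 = -22.52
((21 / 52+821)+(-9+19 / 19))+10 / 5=42401 / 52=815.40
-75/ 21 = -25/ 7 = -3.57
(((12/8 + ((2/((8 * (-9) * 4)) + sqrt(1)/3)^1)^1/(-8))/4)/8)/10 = 1681/368640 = 0.00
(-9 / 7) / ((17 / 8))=-72 / 119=-0.61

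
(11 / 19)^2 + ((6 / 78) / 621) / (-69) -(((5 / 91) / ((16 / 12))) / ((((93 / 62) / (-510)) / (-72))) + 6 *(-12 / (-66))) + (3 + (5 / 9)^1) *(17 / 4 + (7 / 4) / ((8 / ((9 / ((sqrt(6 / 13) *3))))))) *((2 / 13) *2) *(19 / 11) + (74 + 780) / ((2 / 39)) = 266 *sqrt(78) / 1287 + 22031537733623 / 1407632499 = 15653.31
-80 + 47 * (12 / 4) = 61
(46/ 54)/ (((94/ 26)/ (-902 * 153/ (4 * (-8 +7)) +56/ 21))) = 61900475/ 7614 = 8129.82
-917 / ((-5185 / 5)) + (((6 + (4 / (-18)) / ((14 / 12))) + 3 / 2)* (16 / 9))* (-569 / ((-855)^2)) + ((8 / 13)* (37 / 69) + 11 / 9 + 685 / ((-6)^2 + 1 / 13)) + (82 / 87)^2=7690586902636766003 / 344839285702463175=22.30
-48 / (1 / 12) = -576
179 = 179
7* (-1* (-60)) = 420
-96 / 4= -24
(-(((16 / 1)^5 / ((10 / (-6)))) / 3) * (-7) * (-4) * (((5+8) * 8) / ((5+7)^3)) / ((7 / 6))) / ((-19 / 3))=-13631488 / 285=-47829.78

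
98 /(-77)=-14 /11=-1.27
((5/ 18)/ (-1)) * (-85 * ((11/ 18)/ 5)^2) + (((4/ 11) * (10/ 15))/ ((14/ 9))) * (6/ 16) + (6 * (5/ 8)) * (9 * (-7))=-105906737/ 449064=-235.84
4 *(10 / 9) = 40 / 9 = 4.44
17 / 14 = 1.21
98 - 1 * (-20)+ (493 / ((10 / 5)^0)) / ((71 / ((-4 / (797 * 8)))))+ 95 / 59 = 798639831 / 6677266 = 119.61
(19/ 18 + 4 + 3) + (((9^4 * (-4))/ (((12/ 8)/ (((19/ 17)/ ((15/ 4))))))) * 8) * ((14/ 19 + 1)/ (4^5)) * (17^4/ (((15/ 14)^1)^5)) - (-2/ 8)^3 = -37668974031247/ 9000000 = -4185441.56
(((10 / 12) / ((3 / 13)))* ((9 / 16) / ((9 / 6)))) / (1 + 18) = 65 / 912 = 0.07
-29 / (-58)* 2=1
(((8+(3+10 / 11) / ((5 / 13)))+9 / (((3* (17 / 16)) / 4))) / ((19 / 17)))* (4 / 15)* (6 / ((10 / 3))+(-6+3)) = -220344 / 26125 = -8.43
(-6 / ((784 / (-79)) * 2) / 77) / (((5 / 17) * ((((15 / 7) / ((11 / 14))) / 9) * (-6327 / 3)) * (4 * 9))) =-1343 / 2314838400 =-0.00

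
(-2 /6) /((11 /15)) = -5 /11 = -0.45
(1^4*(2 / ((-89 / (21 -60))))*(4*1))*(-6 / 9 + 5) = 1352 / 89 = 15.19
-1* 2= -2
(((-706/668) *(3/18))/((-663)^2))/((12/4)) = -353/2642688828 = -0.00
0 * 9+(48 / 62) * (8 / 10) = 96 / 155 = 0.62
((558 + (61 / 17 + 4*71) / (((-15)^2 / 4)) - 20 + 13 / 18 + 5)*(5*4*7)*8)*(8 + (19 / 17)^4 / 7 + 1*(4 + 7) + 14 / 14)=88250648768368 / 7099285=12430920.69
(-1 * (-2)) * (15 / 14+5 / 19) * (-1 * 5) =-1775 / 133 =-13.35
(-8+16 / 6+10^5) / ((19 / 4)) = 1199936 / 57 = 21051.51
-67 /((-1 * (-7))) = -67 /7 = -9.57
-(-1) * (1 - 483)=-482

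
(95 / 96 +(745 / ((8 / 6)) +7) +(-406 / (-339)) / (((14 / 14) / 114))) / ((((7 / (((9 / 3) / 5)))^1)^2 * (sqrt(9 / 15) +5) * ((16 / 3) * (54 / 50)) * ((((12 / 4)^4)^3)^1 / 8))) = 0.00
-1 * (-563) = 563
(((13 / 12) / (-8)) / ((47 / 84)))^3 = -753571 / 53157376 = -0.01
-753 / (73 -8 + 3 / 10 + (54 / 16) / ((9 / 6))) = -15060 / 1351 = -11.15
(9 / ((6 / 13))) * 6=117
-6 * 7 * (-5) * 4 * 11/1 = 9240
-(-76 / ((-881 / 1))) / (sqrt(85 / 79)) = -0.08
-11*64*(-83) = 58432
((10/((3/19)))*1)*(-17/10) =-323/3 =-107.67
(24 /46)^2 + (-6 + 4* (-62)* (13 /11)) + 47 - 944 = -6958469 /5819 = -1195.82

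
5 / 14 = 0.36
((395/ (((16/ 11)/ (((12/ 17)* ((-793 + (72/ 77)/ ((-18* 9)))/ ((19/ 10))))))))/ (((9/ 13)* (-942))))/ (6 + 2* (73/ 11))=155207506025/ 24382660176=6.37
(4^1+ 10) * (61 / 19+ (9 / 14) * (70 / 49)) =7688 / 133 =57.80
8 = 8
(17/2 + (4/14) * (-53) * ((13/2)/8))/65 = -213/3640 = -0.06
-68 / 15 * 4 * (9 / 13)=-816 / 65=-12.55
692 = 692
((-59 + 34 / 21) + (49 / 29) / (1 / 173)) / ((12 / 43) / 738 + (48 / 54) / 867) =328032834768 / 1959559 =167401.36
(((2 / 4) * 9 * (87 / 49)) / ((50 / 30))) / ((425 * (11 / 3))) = 7047 / 2290750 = 0.00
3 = 3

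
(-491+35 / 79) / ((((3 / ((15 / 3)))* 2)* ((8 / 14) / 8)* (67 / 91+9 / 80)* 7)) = -470215200 / 488141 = -963.28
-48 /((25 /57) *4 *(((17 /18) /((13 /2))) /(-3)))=240084 /425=564.90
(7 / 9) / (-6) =-7 / 54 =-0.13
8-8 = 0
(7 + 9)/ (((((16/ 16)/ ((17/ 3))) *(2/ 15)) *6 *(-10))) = -34/ 3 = -11.33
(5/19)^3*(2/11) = 250/75449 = 0.00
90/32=45/16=2.81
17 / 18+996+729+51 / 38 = 295366 / 171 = 1727.29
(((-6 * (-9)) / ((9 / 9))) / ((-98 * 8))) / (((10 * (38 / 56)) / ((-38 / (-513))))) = -1 / 1330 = -0.00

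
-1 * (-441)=441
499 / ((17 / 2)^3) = 3992 / 4913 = 0.81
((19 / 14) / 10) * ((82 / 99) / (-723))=-779 / 5010390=-0.00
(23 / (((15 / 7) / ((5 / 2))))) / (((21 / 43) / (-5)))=-4945 / 18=-274.72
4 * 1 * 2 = 8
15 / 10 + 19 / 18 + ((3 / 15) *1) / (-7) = 796 / 315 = 2.53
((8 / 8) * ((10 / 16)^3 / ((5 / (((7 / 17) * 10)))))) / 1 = 875 / 4352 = 0.20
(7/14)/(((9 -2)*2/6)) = 3/14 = 0.21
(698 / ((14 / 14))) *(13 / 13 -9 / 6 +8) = 5235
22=22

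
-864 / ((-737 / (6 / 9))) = 576 / 737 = 0.78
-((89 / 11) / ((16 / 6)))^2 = -71289 / 7744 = -9.21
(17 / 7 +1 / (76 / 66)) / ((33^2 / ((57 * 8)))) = 3508 / 2541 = 1.38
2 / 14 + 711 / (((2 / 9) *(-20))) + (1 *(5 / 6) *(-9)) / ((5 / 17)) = -51893 / 280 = -185.33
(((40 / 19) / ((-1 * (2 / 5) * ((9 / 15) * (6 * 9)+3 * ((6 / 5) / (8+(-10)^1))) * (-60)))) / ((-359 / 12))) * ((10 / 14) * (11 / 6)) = -2750 / 21915873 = -0.00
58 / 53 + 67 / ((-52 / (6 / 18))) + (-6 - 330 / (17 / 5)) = -14392087 / 140556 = -102.39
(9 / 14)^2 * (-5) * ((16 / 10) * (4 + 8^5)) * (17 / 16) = -11281761 / 98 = -115120.01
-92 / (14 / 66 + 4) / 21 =-1012 / 973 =-1.04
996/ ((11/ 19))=18924/ 11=1720.36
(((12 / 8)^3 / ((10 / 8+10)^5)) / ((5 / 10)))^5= 1099511627776 / 14910562365949066579341888427734375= 0.00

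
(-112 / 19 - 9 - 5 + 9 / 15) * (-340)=124644 / 19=6560.21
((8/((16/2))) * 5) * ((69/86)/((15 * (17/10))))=115/731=0.16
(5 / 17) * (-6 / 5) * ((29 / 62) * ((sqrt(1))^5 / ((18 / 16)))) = -232 / 1581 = -0.15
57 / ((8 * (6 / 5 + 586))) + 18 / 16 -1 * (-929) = 21847061 / 23488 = 930.14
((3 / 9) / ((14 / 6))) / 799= 1 / 5593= 0.00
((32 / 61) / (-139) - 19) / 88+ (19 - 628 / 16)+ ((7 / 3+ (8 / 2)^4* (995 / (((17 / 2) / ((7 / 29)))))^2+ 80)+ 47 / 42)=778614735796007801 / 3808381446408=204447.68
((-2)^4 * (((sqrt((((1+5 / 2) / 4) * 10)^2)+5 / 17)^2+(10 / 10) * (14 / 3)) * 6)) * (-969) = -136732854 / 17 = -8043109.06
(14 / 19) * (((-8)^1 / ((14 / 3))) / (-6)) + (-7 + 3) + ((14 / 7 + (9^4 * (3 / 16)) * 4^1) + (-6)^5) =-217135 / 76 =-2857.04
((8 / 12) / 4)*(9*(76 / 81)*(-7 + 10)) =38 / 9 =4.22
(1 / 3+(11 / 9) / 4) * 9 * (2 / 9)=23 / 18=1.28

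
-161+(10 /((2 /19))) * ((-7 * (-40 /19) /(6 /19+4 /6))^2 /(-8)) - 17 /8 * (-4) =-22595 /8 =-2824.38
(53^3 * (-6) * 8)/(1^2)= -7146096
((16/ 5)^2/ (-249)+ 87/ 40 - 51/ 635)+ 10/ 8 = 20893699/ 6324600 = 3.30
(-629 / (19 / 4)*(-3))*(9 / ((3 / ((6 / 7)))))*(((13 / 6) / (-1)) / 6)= -49062 / 133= -368.89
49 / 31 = 1.58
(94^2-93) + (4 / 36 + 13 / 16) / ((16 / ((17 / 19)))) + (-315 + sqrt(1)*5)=19429751 / 2304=8433.05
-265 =-265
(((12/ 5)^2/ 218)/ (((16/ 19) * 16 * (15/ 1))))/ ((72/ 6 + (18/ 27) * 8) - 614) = -171/ 780440000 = -0.00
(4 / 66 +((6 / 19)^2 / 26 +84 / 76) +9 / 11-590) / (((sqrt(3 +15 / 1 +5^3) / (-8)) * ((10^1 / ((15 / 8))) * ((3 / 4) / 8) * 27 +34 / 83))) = 120934118144 * sqrt(143) / 51135730503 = 28.28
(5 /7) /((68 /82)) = 205 /238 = 0.86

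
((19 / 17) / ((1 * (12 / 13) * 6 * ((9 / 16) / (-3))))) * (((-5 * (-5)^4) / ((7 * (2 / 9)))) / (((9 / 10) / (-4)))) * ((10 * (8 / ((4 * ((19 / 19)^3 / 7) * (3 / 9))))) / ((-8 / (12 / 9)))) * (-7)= -2161250000 / 459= -4708605.66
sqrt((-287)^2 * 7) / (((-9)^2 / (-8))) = -2296 * sqrt(7) / 81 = -75.00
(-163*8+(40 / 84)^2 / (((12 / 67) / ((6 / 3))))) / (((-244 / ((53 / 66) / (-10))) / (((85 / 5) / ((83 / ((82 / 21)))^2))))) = -1303934589101 / 80909290587510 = -0.02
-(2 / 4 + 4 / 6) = -7 / 6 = -1.17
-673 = -673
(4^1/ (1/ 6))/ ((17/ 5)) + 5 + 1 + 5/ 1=307/ 17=18.06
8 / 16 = 1 / 2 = 0.50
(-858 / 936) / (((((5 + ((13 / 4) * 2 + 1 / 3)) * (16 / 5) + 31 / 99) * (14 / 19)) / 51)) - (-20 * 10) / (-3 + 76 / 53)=-11364421405 / 87842552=-129.37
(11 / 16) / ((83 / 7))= 77 / 1328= 0.06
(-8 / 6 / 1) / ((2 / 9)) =-6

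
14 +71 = 85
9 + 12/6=11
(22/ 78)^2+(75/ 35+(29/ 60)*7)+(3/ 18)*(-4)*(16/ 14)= 1031447/ 212940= 4.84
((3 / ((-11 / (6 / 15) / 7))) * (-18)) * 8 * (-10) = -12096 / 11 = -1099.64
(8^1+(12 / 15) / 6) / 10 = 61 / 75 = 0.81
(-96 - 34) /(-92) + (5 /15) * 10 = 655 /138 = 4.75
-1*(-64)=64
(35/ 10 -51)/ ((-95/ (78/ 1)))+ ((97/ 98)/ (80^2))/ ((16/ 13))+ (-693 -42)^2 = 5421657294061/ 10035200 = 540264.00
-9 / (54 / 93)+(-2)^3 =-47 / 2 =-23.50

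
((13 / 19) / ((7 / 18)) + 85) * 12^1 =138468 / 133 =1041.11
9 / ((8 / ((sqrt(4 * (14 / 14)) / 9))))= 1 / 4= 0.25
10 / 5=2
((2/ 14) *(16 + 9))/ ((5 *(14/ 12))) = 30/ 49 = 0.61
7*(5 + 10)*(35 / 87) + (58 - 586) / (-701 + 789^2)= 42.24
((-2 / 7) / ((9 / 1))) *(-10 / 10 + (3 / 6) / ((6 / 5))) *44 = 22 / 27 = 0.81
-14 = -14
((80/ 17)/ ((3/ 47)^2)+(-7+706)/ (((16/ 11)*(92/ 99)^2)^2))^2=20106725025014508713243333817049/ 7873456112453012353449984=2553735.58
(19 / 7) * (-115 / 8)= -2185 / 56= -39.02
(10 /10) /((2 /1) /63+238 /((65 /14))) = 4095 /210046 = 0.02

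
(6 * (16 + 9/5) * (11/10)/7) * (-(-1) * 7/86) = 2937/2150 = 1.37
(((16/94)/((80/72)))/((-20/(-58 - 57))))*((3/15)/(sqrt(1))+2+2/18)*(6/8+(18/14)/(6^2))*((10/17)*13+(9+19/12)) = 12231791/419475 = 29.16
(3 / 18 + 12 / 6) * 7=91 / 6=15.17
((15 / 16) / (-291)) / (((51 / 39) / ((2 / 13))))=-5 / 13192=-0.00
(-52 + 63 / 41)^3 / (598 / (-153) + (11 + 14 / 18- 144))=1355104859877 / 1435486588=944.00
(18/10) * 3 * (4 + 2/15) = 558/25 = 22.32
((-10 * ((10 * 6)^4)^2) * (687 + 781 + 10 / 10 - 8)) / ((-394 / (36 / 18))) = 2453918976000000000 / 197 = 12456441502538071.07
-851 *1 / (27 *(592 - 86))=-37 / 594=-0.06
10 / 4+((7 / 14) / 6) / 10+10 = 1501 / 120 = 12.51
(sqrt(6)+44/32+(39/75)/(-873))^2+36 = 239971 * sqrt(6)/87300+1337962800841/30485160000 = 50.62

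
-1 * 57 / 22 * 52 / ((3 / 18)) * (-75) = 666900 / 11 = 60627.27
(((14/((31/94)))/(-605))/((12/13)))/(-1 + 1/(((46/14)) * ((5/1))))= 98371/1215324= 0.08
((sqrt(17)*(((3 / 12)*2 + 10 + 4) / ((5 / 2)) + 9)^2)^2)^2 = 259867279918891264 / 390625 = 665260236592.36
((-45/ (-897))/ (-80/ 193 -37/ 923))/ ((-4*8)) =205545/ 59602016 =0.00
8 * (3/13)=24/13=1.85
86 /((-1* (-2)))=43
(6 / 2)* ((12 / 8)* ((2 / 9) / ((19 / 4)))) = 4 / 19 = 0.21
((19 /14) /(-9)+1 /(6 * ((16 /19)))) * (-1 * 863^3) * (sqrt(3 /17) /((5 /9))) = -12211977293 * sqrt(51) /3808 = -22902038.29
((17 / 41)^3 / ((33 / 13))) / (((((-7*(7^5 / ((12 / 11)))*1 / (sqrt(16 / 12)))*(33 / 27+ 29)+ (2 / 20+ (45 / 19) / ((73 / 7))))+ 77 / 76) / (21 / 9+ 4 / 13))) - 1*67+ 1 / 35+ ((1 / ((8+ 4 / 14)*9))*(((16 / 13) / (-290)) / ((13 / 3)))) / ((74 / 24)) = -1302025068496862175163042986562421684 / 19441499359628695373376519318996845 - 5389720159315301600*sqrt(3) / 355292733601872295332519293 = -66.97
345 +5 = 350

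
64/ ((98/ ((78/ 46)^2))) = 48672/ 25921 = 1.88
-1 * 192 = -192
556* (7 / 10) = 1946 / 5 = 389.20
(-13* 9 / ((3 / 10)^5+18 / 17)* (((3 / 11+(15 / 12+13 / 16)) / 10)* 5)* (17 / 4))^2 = 23284455001259765625 / 77795857478416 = 299301.99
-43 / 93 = -0.46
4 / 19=0.21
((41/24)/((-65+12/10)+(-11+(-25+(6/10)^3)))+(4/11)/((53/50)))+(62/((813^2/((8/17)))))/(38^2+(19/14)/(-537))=769339453383291393697/2360671917799662525696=0.33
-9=-9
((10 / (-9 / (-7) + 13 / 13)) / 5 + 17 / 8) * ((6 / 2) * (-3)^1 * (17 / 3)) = -153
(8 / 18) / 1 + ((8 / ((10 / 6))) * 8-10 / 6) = 1673 / 45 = 37.18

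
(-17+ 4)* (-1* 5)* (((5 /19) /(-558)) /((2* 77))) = -325 /1632708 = -0.00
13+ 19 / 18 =14.06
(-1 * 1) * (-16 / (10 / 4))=32 / 5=6.40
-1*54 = -54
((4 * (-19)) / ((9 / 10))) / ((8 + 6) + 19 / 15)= -3800 / 687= -5.53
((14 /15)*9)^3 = 74088 /125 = 592.70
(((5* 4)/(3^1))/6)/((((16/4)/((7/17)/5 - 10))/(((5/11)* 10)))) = -7025/561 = -12.52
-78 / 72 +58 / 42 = 25 / 84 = 0.30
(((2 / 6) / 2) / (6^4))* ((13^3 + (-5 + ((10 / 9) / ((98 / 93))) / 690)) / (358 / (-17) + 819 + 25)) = 0.00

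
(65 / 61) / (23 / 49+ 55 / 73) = 232505 / 266814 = 0.87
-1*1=-1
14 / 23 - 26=-25.39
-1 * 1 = -1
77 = 77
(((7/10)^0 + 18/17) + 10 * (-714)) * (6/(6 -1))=-145614/17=-8565.53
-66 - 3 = -69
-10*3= -30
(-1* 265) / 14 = -265 / 14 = -18.93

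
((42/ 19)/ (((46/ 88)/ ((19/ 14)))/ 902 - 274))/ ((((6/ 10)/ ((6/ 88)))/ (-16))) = 505120/ 34435901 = 0.01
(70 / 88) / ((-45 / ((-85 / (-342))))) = -595 / 135432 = -0.00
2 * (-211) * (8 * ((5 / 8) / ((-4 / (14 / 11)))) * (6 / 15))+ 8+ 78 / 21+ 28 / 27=584816 / 2079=281.30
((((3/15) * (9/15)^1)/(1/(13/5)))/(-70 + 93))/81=13/77625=0.00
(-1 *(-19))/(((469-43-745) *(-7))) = 19/2233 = 0.01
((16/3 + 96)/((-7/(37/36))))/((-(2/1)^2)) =703/189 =3.72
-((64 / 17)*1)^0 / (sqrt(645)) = -0.04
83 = 83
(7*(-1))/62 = -7/62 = -0.11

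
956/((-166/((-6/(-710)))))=-0.05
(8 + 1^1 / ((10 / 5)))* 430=3655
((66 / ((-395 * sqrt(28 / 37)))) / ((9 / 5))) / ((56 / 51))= -187 * sqrt(259) / 30968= -0.10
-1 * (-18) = 18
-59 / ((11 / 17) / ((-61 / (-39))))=-61183 / 429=-142.62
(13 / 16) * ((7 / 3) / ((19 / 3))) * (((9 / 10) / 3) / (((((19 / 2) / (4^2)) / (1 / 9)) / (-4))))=-364 / 5415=-0.07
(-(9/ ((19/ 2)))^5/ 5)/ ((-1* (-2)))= -944784/ 12380495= -0.08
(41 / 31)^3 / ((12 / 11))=758131 / 357492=2.12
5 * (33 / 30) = 11 / 2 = 5.50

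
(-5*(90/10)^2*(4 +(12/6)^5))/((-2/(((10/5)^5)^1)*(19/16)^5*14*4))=30576476160/17332693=1764.09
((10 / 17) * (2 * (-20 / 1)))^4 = 25600000000 / 83521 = 306509.74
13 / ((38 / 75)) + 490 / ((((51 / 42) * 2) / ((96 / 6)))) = 2102015 / 646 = 3253.89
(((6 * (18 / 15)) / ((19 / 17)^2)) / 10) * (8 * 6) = 249696 / 9025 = 27.67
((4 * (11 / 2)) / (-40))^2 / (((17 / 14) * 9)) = 847 / 30600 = 0.03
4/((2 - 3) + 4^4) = 4/255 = 0.02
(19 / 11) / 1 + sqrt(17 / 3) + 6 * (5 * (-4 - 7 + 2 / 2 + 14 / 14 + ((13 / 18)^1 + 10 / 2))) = -3188 / 33 + sqrt(51) / 3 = -94.23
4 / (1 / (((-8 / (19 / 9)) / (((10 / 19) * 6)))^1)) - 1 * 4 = -44 / 5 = -8.80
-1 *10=-10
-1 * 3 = -3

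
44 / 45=0.98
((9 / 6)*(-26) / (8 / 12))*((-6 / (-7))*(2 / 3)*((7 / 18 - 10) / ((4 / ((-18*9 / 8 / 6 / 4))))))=-67.77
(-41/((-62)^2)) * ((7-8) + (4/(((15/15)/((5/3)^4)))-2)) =-92537/311364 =-0.30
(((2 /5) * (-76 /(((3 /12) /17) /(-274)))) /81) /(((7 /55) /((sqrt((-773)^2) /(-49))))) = -866754.50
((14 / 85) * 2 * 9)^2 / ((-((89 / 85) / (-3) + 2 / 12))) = 127008 / 2635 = 48.20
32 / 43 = 0.74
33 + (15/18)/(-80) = 3167/96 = 32.99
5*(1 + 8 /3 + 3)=100 /3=33.33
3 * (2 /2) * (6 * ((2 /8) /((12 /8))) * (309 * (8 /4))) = 1854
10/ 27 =0.37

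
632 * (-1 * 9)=-5688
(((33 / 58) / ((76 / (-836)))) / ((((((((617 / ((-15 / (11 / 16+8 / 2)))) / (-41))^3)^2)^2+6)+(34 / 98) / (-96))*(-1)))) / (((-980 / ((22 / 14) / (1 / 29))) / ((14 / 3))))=-0.00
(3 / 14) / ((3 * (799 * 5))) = 1 / 55930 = 0.00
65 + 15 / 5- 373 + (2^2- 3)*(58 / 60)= -9121 / 30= -304.03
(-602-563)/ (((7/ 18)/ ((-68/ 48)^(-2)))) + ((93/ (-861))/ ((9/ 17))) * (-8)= -1491.04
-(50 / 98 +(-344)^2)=-5798489 / 49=-118336.51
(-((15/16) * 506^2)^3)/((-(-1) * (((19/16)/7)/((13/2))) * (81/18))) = -8949438482736877125/76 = -117755769509695751.64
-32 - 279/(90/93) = -3203/10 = -320.30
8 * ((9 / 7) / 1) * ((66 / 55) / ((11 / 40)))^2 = 165888 / 847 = 195.85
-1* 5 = -5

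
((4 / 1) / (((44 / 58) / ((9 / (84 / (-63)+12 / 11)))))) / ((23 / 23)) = -783 / 4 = -195.75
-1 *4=-4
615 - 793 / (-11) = 7558 / 11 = 687.09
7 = 7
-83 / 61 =-1.36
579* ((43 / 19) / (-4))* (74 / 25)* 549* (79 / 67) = -39952888119 / 63650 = -627696.59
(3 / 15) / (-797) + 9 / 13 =35852 / 51805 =0.69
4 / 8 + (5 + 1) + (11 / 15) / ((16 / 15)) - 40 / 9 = 395 / 144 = 2.74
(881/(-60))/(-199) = 881/11940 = 0.07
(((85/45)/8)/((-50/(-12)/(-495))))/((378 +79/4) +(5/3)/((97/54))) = -54417/773435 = -0.07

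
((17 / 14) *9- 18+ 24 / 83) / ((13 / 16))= -63048 / 7553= -8.35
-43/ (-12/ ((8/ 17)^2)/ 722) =496736/ 867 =572.94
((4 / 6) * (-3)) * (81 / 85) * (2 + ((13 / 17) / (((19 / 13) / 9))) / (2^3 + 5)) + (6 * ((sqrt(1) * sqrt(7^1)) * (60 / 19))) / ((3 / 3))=-123606 / 27455 + 360 * sqrt(7) / 19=45.63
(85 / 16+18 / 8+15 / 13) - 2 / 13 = 137 / 16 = 8.56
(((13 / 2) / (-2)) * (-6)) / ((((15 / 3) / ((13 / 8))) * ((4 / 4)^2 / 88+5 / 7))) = 13013 / 1490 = 8.73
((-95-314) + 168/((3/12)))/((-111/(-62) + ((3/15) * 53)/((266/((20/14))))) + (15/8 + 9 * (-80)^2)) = 60723544/13300008223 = 0.00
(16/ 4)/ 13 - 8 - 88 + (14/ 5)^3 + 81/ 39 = -116453/ 1625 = -71.66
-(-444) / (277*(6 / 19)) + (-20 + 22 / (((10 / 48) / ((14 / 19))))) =1654854 / 26315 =62.89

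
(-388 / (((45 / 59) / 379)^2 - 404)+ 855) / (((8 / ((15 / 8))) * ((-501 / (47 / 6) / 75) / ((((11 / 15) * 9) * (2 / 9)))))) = -47549961410873075 / 137810924409408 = -345.04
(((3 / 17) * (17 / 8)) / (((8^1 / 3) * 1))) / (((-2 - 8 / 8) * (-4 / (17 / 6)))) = 17 / 512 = 0.03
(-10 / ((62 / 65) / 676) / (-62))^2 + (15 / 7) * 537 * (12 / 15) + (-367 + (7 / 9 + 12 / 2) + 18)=793871828656 / 58181823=13644.67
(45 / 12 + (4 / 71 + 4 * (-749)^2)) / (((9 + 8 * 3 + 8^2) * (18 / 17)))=1203785521 / 55096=21848.87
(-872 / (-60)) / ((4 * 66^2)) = 109 / 130680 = 0.00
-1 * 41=-41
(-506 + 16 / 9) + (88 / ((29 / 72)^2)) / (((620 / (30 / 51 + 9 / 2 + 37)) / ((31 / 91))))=-491.68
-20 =-20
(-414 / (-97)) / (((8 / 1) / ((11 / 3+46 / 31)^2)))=5277143 / 372868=14.15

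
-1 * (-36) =36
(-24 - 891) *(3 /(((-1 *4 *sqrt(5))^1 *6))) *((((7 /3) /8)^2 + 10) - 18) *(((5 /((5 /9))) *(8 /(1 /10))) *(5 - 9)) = 4171485 *sqrt(5) /8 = 1165965.50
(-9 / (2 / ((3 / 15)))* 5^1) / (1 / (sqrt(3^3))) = -27* sqrt(3) / 2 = -23.38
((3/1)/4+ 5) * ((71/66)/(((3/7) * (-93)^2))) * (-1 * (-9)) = 11431/761112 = 0.02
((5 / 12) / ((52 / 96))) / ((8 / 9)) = 45 / 52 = 0.87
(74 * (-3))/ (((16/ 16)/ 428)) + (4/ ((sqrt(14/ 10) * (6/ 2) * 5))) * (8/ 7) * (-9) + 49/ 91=-1235201/ 13 - 96 * sqrt(35)/ 245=-95017.78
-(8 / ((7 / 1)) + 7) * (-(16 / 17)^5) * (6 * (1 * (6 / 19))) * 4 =452984832 / 9938999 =45.58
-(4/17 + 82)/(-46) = 699/391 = 1.79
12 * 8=96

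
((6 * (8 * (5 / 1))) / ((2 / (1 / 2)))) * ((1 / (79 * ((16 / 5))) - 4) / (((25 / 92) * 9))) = -116173 / 1185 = -98.04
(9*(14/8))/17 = 63/68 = 0.93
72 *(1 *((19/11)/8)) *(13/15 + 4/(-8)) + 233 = 2387/10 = 238.70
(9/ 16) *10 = 45/ 8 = 5.62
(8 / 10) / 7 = 4 / 35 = 0.11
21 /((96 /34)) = 119 /16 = 7.44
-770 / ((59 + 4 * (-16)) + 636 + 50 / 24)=-9240 / 7597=-1.22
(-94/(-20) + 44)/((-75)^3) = -487/4218750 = -0.00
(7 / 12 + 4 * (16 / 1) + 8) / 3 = 871 / 36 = 24.19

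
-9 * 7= -63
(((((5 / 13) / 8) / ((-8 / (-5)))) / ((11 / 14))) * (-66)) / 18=-175 / 1248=-0.14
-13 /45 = -0.29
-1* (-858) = 858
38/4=19/2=9.50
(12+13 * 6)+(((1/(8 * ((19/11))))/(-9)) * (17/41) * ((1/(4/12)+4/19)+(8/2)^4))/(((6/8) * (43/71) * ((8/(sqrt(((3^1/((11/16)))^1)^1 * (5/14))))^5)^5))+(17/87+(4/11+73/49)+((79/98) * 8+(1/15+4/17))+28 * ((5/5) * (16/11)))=185380519/1328635 - 28565698590087890625 * sqrt(2310)/106393742820508762451026717548551914651648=139.53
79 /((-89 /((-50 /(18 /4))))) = 7900 /801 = 9.86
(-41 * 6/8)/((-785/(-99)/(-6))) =36531/1570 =23.27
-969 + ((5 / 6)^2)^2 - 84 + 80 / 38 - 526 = -38817581 / 24624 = -1576.41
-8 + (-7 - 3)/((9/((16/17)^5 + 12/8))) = -10.49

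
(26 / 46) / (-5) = -13 / 115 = -0.11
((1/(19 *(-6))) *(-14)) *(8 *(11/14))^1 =44/57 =0.77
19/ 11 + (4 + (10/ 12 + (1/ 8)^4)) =886817/ 135168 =6.56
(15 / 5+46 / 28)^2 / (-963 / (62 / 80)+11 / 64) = -2095600 / 120782011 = -0.02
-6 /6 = -1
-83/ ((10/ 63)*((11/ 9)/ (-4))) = 94122/ 55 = 1711.31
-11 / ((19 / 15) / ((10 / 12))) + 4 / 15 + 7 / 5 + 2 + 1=-293 / 114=-2.57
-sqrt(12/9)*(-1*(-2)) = -2.31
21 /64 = 0.33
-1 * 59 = -59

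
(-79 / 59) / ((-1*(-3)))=-79 / 177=-0.45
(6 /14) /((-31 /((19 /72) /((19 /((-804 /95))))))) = 67 /41230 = 0.00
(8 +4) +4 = 16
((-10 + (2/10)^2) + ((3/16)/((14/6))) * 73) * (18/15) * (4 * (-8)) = 137556/875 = 157.21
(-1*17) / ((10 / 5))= -17 / 2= -8.50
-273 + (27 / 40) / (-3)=-10929 / 40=-273.22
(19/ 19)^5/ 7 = 1/ 7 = 0.14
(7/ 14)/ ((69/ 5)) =5/ 138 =0.04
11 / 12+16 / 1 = 203 / 12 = 16.92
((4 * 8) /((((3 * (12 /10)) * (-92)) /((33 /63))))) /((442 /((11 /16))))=-605 /7685496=-0.00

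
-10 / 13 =-0.77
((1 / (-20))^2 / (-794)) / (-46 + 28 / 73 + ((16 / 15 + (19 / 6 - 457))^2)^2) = -147825 / 1972995818595083077802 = -0.00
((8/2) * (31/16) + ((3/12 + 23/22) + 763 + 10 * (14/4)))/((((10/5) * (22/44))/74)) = 656935/11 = 59721.36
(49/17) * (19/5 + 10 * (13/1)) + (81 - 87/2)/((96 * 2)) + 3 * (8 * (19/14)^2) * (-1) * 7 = 76.43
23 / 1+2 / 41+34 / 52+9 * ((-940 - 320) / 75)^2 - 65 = 66594689 / 26650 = 2498.86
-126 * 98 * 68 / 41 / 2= -419832 / 41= -10239.80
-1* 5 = -5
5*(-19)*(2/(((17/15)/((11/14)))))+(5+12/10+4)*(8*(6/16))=-60168/595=-101.12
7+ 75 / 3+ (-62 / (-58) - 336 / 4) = -1477 / 29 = -50.93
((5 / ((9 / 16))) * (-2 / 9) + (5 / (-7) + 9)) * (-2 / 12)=-1789 / 1701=-1.05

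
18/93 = 6/31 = 0.19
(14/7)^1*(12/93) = 0.26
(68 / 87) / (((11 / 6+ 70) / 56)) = 7616 / 12499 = 0.61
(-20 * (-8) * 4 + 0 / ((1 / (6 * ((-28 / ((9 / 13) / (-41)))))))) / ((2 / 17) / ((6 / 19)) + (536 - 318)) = 2.93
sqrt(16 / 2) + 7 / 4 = 7 / 4 + 2 * sqrt(2) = 4.58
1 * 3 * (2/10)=3/5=0.60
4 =4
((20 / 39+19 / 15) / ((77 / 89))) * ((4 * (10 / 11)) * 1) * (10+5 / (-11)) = 1235320 / 17303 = 71.39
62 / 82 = 0.76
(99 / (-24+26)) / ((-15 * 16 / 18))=-297 / 80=-3.71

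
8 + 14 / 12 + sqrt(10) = sqrt(10) + 55 / 6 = 12.33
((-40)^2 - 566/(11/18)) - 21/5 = 36829/55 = 669.62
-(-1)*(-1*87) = -87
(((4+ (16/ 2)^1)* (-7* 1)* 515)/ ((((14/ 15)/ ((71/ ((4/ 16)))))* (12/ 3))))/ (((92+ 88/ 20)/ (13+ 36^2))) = -44685919.61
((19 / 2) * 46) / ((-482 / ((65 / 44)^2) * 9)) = -1846325 / 8398368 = -0.22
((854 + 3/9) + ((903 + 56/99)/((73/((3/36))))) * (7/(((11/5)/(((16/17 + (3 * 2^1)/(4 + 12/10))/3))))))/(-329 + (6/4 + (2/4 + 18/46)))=-958563457127/365475055968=-2.62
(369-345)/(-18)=-4/3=-1.33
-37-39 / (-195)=-184 / 5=-36.80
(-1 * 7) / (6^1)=-7 / 6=-1.17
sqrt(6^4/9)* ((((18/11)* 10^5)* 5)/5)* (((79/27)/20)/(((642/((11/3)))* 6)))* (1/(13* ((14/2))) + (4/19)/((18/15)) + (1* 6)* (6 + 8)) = 344973250000/14985243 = 23020.86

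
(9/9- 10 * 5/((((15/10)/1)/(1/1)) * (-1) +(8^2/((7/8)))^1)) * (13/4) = 3939/4012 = 0.98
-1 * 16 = -16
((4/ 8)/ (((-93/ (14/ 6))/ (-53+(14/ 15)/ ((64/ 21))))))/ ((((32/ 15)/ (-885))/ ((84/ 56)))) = -52230045/ 126976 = -411.34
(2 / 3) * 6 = 4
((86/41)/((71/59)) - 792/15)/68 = -371567/494870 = -0.75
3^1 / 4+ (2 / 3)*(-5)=-31 / 12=-2.58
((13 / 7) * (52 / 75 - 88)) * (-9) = 255372 / 175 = 1459.27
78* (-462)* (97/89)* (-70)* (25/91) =67221000/89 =755292.13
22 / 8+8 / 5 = 87 / 20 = 4.35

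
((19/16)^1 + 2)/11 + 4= 755/176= 4.29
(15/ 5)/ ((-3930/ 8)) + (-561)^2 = 206142251/ 655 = 314720.99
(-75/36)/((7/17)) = -425/84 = -5.06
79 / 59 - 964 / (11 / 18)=-1022899 / 649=-1576.12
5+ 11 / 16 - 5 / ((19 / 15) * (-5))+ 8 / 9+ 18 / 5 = 150013 / 13680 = 10.97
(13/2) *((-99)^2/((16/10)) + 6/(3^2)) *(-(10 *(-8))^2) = -764561200/3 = -254853733.33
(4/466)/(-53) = -2/12349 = -0.00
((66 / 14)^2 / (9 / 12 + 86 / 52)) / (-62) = -28314 / 189875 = -0.15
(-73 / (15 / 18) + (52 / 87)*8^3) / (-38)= -47507 / 8265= -5.75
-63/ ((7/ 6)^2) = -324/ 7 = -46.29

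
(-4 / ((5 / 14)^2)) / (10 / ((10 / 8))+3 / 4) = -448 / 125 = -3.58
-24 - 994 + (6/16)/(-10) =-81443/80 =-1018.04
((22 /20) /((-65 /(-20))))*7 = 154 /65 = 2.37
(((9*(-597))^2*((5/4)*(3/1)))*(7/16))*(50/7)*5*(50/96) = 451080140625/512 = 881015899.66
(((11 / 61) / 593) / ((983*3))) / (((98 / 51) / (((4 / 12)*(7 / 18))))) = 187 / 26881892604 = 0.00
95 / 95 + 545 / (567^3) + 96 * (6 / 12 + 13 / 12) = 27889492784 / 182284263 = 153.00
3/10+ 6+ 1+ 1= 83/10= 8.30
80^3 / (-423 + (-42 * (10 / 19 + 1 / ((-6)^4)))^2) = 8623521792000 / 1129756441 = 7633.08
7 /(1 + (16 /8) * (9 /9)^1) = 7 /3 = 2.33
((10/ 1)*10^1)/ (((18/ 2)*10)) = 10/ 9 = 1.11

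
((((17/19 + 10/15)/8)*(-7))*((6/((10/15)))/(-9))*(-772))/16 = -65.92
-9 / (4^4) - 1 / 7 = -319 / 1792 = -0.18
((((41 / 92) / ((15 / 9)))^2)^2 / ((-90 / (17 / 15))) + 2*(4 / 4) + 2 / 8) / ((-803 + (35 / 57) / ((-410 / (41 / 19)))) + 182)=-5455064378742687 / 1505648680852000000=-0.00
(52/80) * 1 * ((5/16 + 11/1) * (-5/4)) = -2353/256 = -9.19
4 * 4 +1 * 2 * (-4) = 8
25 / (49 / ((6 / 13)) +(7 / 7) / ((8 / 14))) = 60 / 259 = 0.23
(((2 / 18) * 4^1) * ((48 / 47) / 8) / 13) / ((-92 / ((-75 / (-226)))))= -25 / 1587989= -0.00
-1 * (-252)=252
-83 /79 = -1.05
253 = 253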